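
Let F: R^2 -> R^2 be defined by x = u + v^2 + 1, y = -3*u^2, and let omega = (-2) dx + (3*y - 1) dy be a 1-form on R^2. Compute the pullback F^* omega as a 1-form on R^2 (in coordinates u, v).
F^* omega = (54*u^3 + 6*u - 2) du + (-4*v) dv

Using F^*(f dg) = (f ∘ F) d(g ∘ F), substitute each coordinate x_i by F_i(u, v) in f_i, and replace dx_i by d F_i = (∂F_i/∂u) du + (∂F_i/∂v) dv.
  For the x component: f_1(F) = -2; d F_1 = (1) du + (2*v) dv
  For the y component: f_2(F) = -9*u^2 - 1; d F_2 = (-6*u) du + (0) dv
Combining and collecting du, dv coefficients:
  coeff of du: 54*u^3 + 6*u - 2
  coeff of dv: -4*v
F^* omega = (54*u^3 + 6*u - 2) du + (-4*v) dv.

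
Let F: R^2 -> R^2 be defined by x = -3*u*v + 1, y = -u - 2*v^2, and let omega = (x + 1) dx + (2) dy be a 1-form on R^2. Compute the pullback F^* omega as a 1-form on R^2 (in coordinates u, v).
F^* omega = (9*u*v^2 - 6*v - 2) du + (9*u^2*v - 6*u - 8*v) dv

Using F^*(f dg) = (f ∘ F) d(g ∘ F), substitute each coordinate x_i by F_i(u, v) in f_i, and replace dx_i by d F_i = (∂F_i/∂u) du + (∂F_i/∂v) dv.
  For the x component: f_1(F) = -3*u*v + 2; d F_1 = (-3*v) du + (-3*u) dv
  For the y component: f_2(F) = 2; d F_2 = (-1) du + (-4*v) dv
Combining and collecting du, dv coefficients:
  coeff of du: 9*u*v^2 - 6*v - 2
  coeff of dv: 9*u^2*v - 6*u - 8*v
F^* omega = (9*u*v^2 - 6*v - 2) du + (9*u^2*v - 6*u - 8*v) dv.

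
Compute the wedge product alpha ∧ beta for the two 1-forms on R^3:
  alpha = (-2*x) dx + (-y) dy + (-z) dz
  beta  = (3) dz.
alpha ∧ beta = (-6*x) dx ∧ dz + (-3*y) dy ∧ dz

Distribute the wedge, using dx_i ∧ dx_j = -dx_j ∧ dx_i and dx_i ∧ dx_i = 0. For each pair (i, j) with i < j, the coefficient of dx_i ∧ dx_j in alpha ∧ beta is (alpha_i * beta_j - alpha_j * beta_i). Collecting: alpha ∧ beta = (-6*x) dx ∧ dz + (-3*y) dy ∧ dz.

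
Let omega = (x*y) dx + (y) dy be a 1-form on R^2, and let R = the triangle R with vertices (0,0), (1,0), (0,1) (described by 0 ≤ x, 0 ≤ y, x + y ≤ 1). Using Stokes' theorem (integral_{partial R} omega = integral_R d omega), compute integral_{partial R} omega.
integral_(partial R) omega = -1/6

Stokes: integral_partial_R omega = integral_R d omega with d omega = (∂Q/∂x - ∂P/∂y) dx ∧ dy.
  ∂Q/∂x = 0
  ∂P/∂y = x
  integrand = ∂Q/∂x - ∂P/∂y = -x.
Integrating over R: integral_0^1 integral_0^{1-x} (-x) dy dx = -1/6.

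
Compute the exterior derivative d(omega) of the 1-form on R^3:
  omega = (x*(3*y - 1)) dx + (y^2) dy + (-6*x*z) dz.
d(omega) = (-3*x) dx ∧ dy + (-6*z) dx ∧ dz

For a 1-form omega = sum_i f_i dx_i, the exterior derivative is
  d(omega) = sum_{i < j} (∂f_j/∂x_i - ∂f_i/∂x_j) dx_i ∧ dx_j.
  coefficient of dx ∧ dy: ∂f_2/∂x - ∂f_1/∂y = ∂(y^2)/∂x - ∂(x*(3*y - 1))/∂y = -3*x
  coefficient of dx ∧ dz: ∂f_3/∂x - ∂f_1/∂z = ∂(-6*x*z)/∂x - ∂(x*(3*y - 1))/∂z = -6*z
Assembling: d(omega) = (-3*x) dx ∧ dy + (-6*z) dx ∧ dz.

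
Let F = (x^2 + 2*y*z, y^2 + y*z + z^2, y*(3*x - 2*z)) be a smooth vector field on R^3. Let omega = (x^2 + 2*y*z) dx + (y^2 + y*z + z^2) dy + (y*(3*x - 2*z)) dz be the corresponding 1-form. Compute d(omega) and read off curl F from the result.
d(omega) = (3*x - y - 4*z) dy ∧ dz + (-y) dz ∧ dx + (-2*z) dx ∧ dy; curl F = (3*x - y - 4*z, -y, -2*z)

d omega = sum_{i<j} (∂f_j/∂x_i - ∂f_i/∂x_j) dx_i ∧ dx_j. Under the identification (dy ∧ dz, dz ∧ dx, dx ∧ dy) ↔ (e_x, e_y, e_z), the coefficients are exactly the components of curl F. Compute:
  ∂R/∂y - ∂Q/∂z = (3*x - 2*z) - (y + 2*z) = 3*x - y - 4*z
  ∂P/∂z - ∂R/∂x = (2*y) - (3*y) = -y
  ∂Q/∂x - ∂P/∂y = (0) - (2*z) = -2*z.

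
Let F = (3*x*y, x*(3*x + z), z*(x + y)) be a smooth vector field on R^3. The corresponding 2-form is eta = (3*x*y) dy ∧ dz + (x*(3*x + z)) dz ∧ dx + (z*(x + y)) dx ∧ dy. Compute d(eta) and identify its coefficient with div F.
d(eta) = (x + 4*y) dx ∧ dy ∧ dz; div F = x + 4*y

For a 2-form in R^3 of the form above, applying d gives a 3-form with coefficient ∂P/∂x + ∂Q/∂y + ∂R/∂z:
  ∂P/∂x = 3*y
  ∂Q/∂y = 0
  ∂R/∂z = x + y
Sum = x + 4*y, which is exactly div F.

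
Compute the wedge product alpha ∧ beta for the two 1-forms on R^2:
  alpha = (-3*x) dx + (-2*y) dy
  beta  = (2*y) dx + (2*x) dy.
alpha ∧ beta = (-6*x^2 + 4*y^2) dx ∧ dy

Distribute the wedge, using dx_i ∧ dx_j = -dx_j ∧ dx_i and dx_i ∧ dx_i = 0. For each pair (i, j) with i < j, the coefficient of dx_i ∧ dx_j in alpha ∧ beta is (alpha_i * beta_j - alpha_j * beta_i). Collecting: alpha ∧ beta = (-6*x^2 + 4*y^2) dx ∧ dy.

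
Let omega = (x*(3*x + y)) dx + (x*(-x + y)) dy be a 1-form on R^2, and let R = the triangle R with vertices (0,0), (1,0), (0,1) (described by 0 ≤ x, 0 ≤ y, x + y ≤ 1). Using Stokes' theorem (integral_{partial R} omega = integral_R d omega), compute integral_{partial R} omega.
integral_(partial R) omega = -1/3

Stokes: integral_partial_R omega = integral_R d omega with d omega = (∂Q/∂x - ∂P/∂y) dx ∧ dy.
  ∂Q/∂x = -2*x + y
  ∂P/∂y = x
  integrand = ∂Q/∂x - ∂P/∂y = -3*x + y.
Integrating over R: integral_0^1 integral_0^{1-x} (-3*x + y) dy dx = -1/3.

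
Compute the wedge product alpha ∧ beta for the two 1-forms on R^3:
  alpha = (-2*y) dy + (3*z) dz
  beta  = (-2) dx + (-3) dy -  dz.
alpha ∧ beta = (-4*y) dx ∧ dy + (2*y + 9*z) dy ∧ dz + (6*z) dx ∧ dz

Distribute the wedge, using dx_i ∧ dx_j = -dx_j ∧ dx_i and dx_i ∧ dx_i = 0. For each pair (i, j) with i < j, the coefficient of dx_i ∧ dx_j in alpha ∧ beta is (alpha_i * beta_j - alpha_j * beta_i). Collecting: alpha ∧ beta = (-4*y) dx ∧ dy + (2*y + 9*z) dy ∧ dz + (6*z) dx ∧ dz.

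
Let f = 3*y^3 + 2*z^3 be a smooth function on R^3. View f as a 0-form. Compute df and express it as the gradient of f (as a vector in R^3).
df = (0) dx + (9*y^2) dy + (6*z^2) dz; grad f = (0, 9*y^2, 6*z^2)

For a 0-form f, d f = (∂f/∂x) dx + (∂f/∂y) dy + (∂f/∂z) dz. The components of the vector representation are exactly the entries of grad f in Cartesian coordinates:
  ∂f/∂x = 0
  ∂f/∂y = 9*y^2
  ∂f/∂z = 6*z^2.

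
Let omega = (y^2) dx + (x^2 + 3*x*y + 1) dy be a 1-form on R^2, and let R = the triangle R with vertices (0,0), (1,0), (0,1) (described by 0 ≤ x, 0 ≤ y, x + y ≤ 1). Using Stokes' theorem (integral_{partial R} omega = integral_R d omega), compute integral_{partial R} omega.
integral_(partial R) omega = 1/2

Stokes: integral_partial_R omega = integral_R d omega with d omega = (∂Q/∂x - ∂P/∂y) dx ∧ dy.
  ∂Q/∂x = 2*x + 3*y
  ∂P/∂y = 2*y
  integrand = ∂Q/∂x - ∂P/∂y = 2*x + y.
Integrating over R: integral_0^1 integral_0^{1-x} (2*x + y) dy dx = 1/2.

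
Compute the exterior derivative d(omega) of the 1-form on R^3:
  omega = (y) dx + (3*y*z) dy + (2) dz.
d(omega) = (-1) dx ∧ dy + (-3*y) dy ∧ dz

For a 1-form omega = sum_i f_i dx_i, the exterior derivative is
  d(omega) = sum_{i < j} (∂f_j/∂x_i - ∂f_i/∂x_j) dx_i ∧ dx_j.
  coefficient of dx ∧ dy: ∂f_2/∂x - ∂f_1/∂y = ∂(3*y*z)/∂x - ∂(y)/∂y = -1
  coefficient of dy ∧ dz: ∂f_3/∂y - ∂f_2/∂z = ∂(2)/∂y - ∂(3*y*z)/∂z = -3*y
Assembling: d(omega) = (-1) dx ∧ dy + (-3*y) dy ∧ dz.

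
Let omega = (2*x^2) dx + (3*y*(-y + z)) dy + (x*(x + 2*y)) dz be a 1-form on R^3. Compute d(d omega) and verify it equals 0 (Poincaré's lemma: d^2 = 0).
d(d omega) = 0

Step 1: d omega = sum_{i<j} (∂f_j/∂x_i - ∂f_i/∂x_j) dx_i ∧ dx_j:
  coeff of dx ∧ dy: 0
  coeff of dx ∧ dz: 2*x + 2*y
  coeff of dy ∧ dz: 2*x - 3*y
Step 2: Apply d again to each 2-form coefficient. The only possible 3-form in R^3 is dx ∧ dy ∧ dz, with coefficient
  ∂(coeff of dy∧dz)/∂x - ∂(coeff of dx∧dz)/∂y + ∂(coeff of dx∧dy)/∂z
  = ∂/∂x (2*x - 3*y) - ∂/∂y (2*x + 2*y) + ∂/∂z (0).
Each of these terms simplifies to sums of mixed partials that cancel in pairs. The result is 0 (by equality of mixed partials for smooth functions — Schwarz / Clairaut).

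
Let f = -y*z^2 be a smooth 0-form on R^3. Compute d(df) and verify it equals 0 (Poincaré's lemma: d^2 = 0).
d(df) = 0

Step 1: df = sum_i (∂f/∂x_i) dx_i = (0) dx + (-z^2) dy + (-2*y*z) dz.
Step 2: Apply d again. Using the 1-form formula, the coefficient of dx ∧ dy in d(df) is ∂^2 f/∂x ∂y - ∂^2 f/∂y ∂x = (0) - (0) = 0 (equality of mixed partials for smooth f).
Similarly for dx ∧ dz and dy ∧ dz — all coefficients vanish. So d(df) = 0.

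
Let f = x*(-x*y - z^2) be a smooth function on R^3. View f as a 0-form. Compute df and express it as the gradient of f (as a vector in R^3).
df = (-2*x*y - z^2) dx + (-x^2) dy + (-2*x*z) dz; grad f = (-2*x*y - z^2, -x^2, -2*x*z)

For a 0-form f, d f = (∂f/∂x) dx + (∂f/∂y) dy + (∂f/∂z) dz. The components of the vector representation are exactly the entries of grad f in Cartesian coordinates:
  ∂f/∂x = -2*x*y - z^2
  ∂f/∂y = -x^2
  ∂f/∂z = -2*x*z.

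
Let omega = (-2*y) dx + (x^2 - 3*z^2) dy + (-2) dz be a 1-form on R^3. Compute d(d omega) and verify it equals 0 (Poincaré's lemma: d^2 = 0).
d(d omega) = 0

Step 1: d omega = sum_{i<j} (∂f_j/∂x_i - ∂f_i/∂x_j) dx_i ∧ dx_j:
  coeff of dx ∧ dy: 2*x + 2
  coeff of dx ∧ dz: 0
  coeff of dy ∧ dz: 6*z
Step 2: Apply d again to each 2-form coefficient. The only possible 3-form in R^3 is dx ∧ dy ∧ dz, with coefficient
  ∂(coeff of dy∧dz)/∂x - ∂(coeff of dx∧dz)/∂y + ∂(coeff of dx∧dy)/∂z
  = ∂/∂x (6*z) - ∂/∂y (0) + ∂/∂z (2*x + 2).
Each of these terms simplifies to sums of mixed partials that cancel in pairs. The result is 0 (by equality of mixed partials for smooth functions — Schwarz / Clairaut).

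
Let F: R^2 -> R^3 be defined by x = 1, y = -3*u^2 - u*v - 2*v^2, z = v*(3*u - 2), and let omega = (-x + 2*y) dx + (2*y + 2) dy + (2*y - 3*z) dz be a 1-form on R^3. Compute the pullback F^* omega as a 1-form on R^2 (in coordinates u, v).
F^* omega = (36*u^3 - 7*u*v^2 - 12*u - 8*v^3 + 18*v^2 - 2*v) du + (-12*u^3 - 7*u^2*v + 12*u^2 + 40*u*v - 2*u + 16*v^3 + 8*v^2 - 20*v) dv

Using F^*(f dg) = (f ∘ F) d(g ∘ F), substitute each coordinate x_i by F_i(u, v) in f_i, and replace dx_i by d F_i = (∂F_i/∂u) du + (∂F_i/∂v) dv.
  For the x component: f_1(F) = -6*u^2 - 2*u*v - 4*v^2 - 1; d F_1 = (0) du + (0) dv
  For the y component: f_2(F) = -6*u^2 - 2*u*v - 4*v^2 + 2; d F_2 = (-6*u - v) du + (-u - 4*v) dv
  For the z component: f_3(F) = -6*u^2 - 11*u*v - 4*v^2 + 6*v; d F_3 = (3*v) du + (3*u - 2) dv
Combining and collecting du, dv coefficients:
  coeff of du: 36*u^3 - 7*u*v^2 - 12*u - 8*v^3 + 18*v^2 - 2*v
  coeff of dv: -12*u^3 - 7*u^2*v + 12*u^2 + 40*u*v - 2*u + 16*v^3 + 8*v^2 - 20*v
F^* omega = (36*u^3 - 7*u*v^2 - 12*u - 8*v^3 + 18*v^2 - 2*v) du + (-12*u^3 - 7*u^2*v + 12*u^2 + 40*u*v - 2*u + 16*v^3 + 8*v^2 - 20*v) dv.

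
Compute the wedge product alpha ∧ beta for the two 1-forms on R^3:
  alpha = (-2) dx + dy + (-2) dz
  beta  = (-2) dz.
alpha ∧ beta = (4) dx ∧ dz + (-2) dy ∧ dz

Distribute the wedge, using dx_i ∧ dx_j = -dx_j ∧ dx_i and dx_i ∧ dx_i = 0. For each pair (i, j) with i < j, the coefficient of dx_i ∧ dx_j in alpha ∧ beta is (alpha_i * beta_j - alpha_j * beta_i). Collecting: alpha ∧ beta = (4) dx ∧ dz + (-2) dy ∧ dz.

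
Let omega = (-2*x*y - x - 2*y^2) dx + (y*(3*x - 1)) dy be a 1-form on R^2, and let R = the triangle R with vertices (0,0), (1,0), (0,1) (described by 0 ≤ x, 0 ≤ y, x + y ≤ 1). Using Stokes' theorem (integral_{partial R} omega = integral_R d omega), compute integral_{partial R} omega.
integral_(partial R) omega = 3/2

Stokes: integral_partial_R omega = integral_R d omega with d omega = (∂Q/∂x - ∂P/∂y) dx ∧ dy.
  ∂Q/∂x = 3*y
  ∂P/∂y = -2*x - 4*y
  integrand = ∂Q/∂x - ∂P/∂y = 2*x + 7*y.
Integrating over R: integral_0^1 integral_0^{1-x} (2*x + 7*y) dy dx = 3/2.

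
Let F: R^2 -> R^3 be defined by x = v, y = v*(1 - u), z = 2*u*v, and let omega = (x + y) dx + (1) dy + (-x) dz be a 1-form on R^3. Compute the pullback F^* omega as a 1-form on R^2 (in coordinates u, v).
F^* omega = (v*(-2*v - 1)) du + (-3*u*v - u + 2*v + 1) dv

Using F^*(f dg) = (f ∘ F) d(g ∘ F), substitute each coordinate x_i by F_i(u, v) in f_i, and replace dx_i by d F_i = (∂F_i/∂u) du + (∂F_i/∂v) dv.
  For the x component: f_1(F) = v*(2 - u); d F_1 = (0) du + (1) dv
  For the y component: f_2(F) = 1; d F_2 = (-v) du + (1 - u) dv
  For the z component: f_3(F) = -v; d F_3 = (2*v) du + (2*u) dv
Combining and collecting du, dv coefficients:
  coeff of du: v*(-2*v - 1)
  coeff of dv: -3*u*v - u + 2*v + 1
F^* omega = (v*(-2*v - 1)) du + (-3*u*v - u + 2*v + 1) dv.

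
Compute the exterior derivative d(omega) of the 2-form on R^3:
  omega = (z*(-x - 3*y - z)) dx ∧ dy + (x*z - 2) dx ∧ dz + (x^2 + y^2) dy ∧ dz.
d(omega) = (x - 3*y - 2*z) dx ∧ dy ∧ dz

For a 2-form omega = sum_{i<j} g_{ij} dx_i ∧ dx_j, the exterior derivative is
  d(omega) = sum_{i<j} d(g_{ij}) ∧ dx_i ∧ dx_j = sum_{i<j, k} (∂g_{ij}/∂x_k) dx_k ∧ dx_i ∧ dx_j.
Expand each term, using dx_k ∧ dx_i ∧ dx_j = sgn(permutation) dx_{(a)} ∧ dx_{(b)} ∧ dx_{(c)} with (a < b < c) sorted:
  d(z*(-x - 3*y - z)) includes (∂/∂z)(z*(-x - 3*y - z)) dz = (-x - 3*y - 2*z) dz, which multiplied by dx ∧ dy gives (-x - 3*y - 2*z) dx ∧ dy ∧ dz
  d(x^2 + y^2) includes (∂/∂x)(x^2 + y^2) dx = (2*x) dx, which multiplied by dy ∧ dz gives (2*x) dx ∧ dy ∧ dz
Collecting like 3-forms: d(omega) = (x - 3*y - 2*z) dx ∧ dy ∧ dz.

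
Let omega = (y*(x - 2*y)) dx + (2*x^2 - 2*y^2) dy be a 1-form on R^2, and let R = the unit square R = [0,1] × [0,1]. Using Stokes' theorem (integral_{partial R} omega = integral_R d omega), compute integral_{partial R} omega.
integral_(partial R) omega = 7/2

Stokes: integral_partial_R omega = integral_R d omega with d omega = (∂Q/∂x - ∂P/∂y) dx ∧ dy.
  ∂Q/∂x = 4*x
  ∂P/∂y = x - 4*y
  integrand = ∂Q/∂x - ∂P/∂y = 3*x + 4*y.
Integrating over R: integral_0^1 integral_0^1 (3*x + 4*y) dx dy = 7/2.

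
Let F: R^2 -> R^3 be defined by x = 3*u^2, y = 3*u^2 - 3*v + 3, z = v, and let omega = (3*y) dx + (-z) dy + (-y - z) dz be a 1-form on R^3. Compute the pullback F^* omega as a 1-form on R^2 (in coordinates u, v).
F^* omega = (6*u*(9*u^2 - 10*v + 9)) du + (-3*u^2 + 5*v - 3) dv

Using F^*(f dg) = (f ∘ F) d(g ∘ F), substitute each coordinate x_i by F_i(u, v) in f_i, and replace dx_i by d F_i = (∂F_i/∂u) du + (∂F_i/∂v) dv.
  For the x component: f_1(F) = 9*u^2 - 9*v + 9; d F_1 = (6*u) du + (0) dv
  For the y component: f_2(F) = -v; d F_2 = (6*u) du + (-3) dv
  For the z component: f_3(F) = -3*u^2 + 2*v - 3; d F_3 = (0) du + (1) dv
Combining and collecting du, dv coefficients:
  coeff of du: 6*u*(9*u^2 - 10*v + 9)
  coeff of dv: -3*u^2 + 5*v - 3
F^* omega = (6*u*(9*u^2 - 10*v + 9)) du + (-3*u^2 + 5*v - 3) dv.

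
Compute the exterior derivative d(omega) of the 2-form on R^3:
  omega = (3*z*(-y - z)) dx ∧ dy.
d(omega) = (-3*y - 6*z) dx ∧ dy ∧ dz

For a 2-form omega = sum_{i<j} g_{ij} dx_i ∧ dx_j, the exterior derivative is
  d(omega) = sum_{i<j} d(g_{ij}) ∧ dx_i ∧ dx_j = sum_{i<j, k} (∂g_{ij}/∂x_k) dx_k ∧ dx_i ∧ dx_j.
Expand each term, using dx_k ∧ dx_i ∧ dx_j = sgn(permutation) dx_{(a)} ∧ dx_{(b)} ∧ dx_{(c)} with (a < b < c) sorted:
  d(3*z*(-y - z)) includes (∂/∂z)(3*z*(-y - z)) dz = (-3*y - 6*z) dz, which multiplied by dx ∧ dy gives (-3*y - 6*z) dx ∧ dy ∧ dz
Collecting like 3-forms: d(omega) = (-3*y - 6*z) dx ∧ dy ∧ dz.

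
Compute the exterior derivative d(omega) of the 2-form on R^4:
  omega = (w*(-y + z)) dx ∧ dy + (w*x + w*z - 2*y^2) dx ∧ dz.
d(omega) = (w + 4*y) dx ∧ dy ∧ dz + (-y + z) dx ∧ dy ∧ dw + (x + z) dx ∧ dz ∧ dw

For a 2-form omega = sum_{i<j} g_{ij} dx_i ∧ dx_j, the exterior derivative is
  d(omega) = sum_{i<j} d(g_{ij}) ∧ dx_i ∧ dx_j = sum_{i<j, k} (∂g_{ij}/∂x_k) dx_k ∧ dx_i ∧ dx_j.
Expand each term, using dx_k ∧ dx_i ∧ dx_j = sgn(permutation) dx_{(a)} ∧ dx_{(b)} ∧ dx_{(c)} with (a < b < c) sorted:
  d(w*(-y + z)) includes (∂/∂z)(w*(-y + z)) dz = (w) dz, which multiplied by dx ∧ dy gives (w) dx ∧ dy ∧ dz
  d(w*(-y + z)) includes (∂/∂w)(w*(-y + z)) dw = (-y + z) dw, which multiplied by dx ∧ dy gives (-y + z) dx ∧ dy ∧ dw
  d(w*x + w*z - 2*y^2) includes (∂/∂y)(w*x + w*z - 2*y^2) dy = (-4*y) dy, which multiplied by dx ∧ dz gives (4*y) dx ∧ dy ∧ dz
  d(w*x + w*z - 2*y^2) includes (∂/∂w)(w*x + w*z - 2*y^2) dw = (x + z) dw, which multiplied by dx ∧ dz gives (x + z) dx ∧ dz ∧ dw
Collecting like 3-forms: d(omega) = (w + 4*y) dx ∧ dy ∧ dz + (-y + z) dx ∧ dy ∧ dw + (x + z) dx ∧ dz ∧ dw.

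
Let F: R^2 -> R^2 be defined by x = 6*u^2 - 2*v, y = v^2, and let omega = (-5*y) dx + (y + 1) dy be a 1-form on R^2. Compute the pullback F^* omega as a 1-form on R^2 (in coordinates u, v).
F^* omega = (-60*u*v^2) du + (2*v*(v^2 + 5*v + 1)) dv

Using F^*(f dg) = (f ∘ F) d(g ∘ F), substitute each coordinate x_i by F_i(u, v) in f_i, and replace dx_i by d F_i = (∂F_i/∂u) du + (∂F_i/∂v) dv.
  For the x component: f_1(F) = -5*v^2; d F_1 = (12*u) du + (-2) dv
  For the y component: f_2(F) = v^2 + 1; d F_2 = (0) du + (2*v) dv
Combining and collecting du, dv coefficients:
  coeff of du: -60*u*v^2
  coeff of dv: 2*v*(v^2 + 5*v + 1)
F^* omega = (-60*u*v^2) du + (2*v*(v^2 + 5*v + 1)) dv.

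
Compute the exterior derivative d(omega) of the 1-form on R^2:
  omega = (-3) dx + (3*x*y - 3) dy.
d(omega) = (3*y) dx ∧ dy

For a 1-form omega = sum_i f_i dx_i, the exterior derivative is
  d(omega) = sum_{i < j} (∂f_j/∂x_i - ∂f_i/∂x_j) dx_i ∧ dx_j.
  coefficient of dx ∧ dy: ∂f_2/∂x - ∂f_1/∂y = ∂(3*x*y - 3)/∂x - ∂(-3)/∂y = 3*y
Assembling: d(omega) = (3*y) dx ∧ dy.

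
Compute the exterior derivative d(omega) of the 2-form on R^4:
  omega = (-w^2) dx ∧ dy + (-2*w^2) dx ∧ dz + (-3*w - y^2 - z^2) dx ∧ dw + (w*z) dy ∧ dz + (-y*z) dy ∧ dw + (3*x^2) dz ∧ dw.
d(omega) = (-2*w + 2*y) dx ∧ dy ∧ dw + (-4*w + 6*x + 2*z) dx ∧ dz ∧ dw + (y + z) dy ∧ dz ∧ dw

For a 2-form omega = sum_{i<j} g_{ij} dx_i ∧ dx_j, the exterior derivative is
  d(omega) = sum_{i<j} d(g_{ij}) ∧ dx_i ∧ dx_j = sum_{i<j, k} (∂g_{ij}/∂x_k) dx_k ∧ dx_i ∧ dx_j.
Expand each term, using dx_k ∧ dx_i ∧ dx_j = sgn(permutation) dx_{(a)} ∧ dx_{(b)} ∧ dx_{(c)} with (a < b < c) sorted:
  d(-w^2) includes (∂/∂w)(-w^2) dw = (-2*w) dw, which multiplied by dx ∧ dy gives (-2*w) dx ∧ dy ∧ dw
  d(-2*w^2) includes (∂/∂w)(-2*w^2) dw = (-4*w) dw, which multiplied by dx ∧ dz gives (-4*w) dx ∧ dz ∧ dw
  d(-3*w - y^2 - z^2) includes (∂/∂y)(-3*w - y^2 - z^2) dy = (-2*y) dy, which multiplied by dx ∧ dw gives (2*y) dx ∧ dy ∧ dw
  d(-3*w - y^2 - z^2) includes (∂/∂z)(-3*w - y^2 - z^2) dz = (-2*z) dz, which multiplied by dx ∧ dw gives (2*z) dx ∧ dz ∧ dw
  d(w*z) includes (∂/∂w)(w*z) dw = (z) dw, which multiplied by dy ∧ dz gives (z) dy ∧ dz ∧ dw
  d(-y*z) includes (∂/∂z)(-y*z) dz = (-y) dz, which multiplied by dy ∧ dw gives (y) dy ∧ dz ∧ dw
  d(3*x^2) includes (∂/∂x)(3*x^2) dx = (6*x) dx, which multiplied by dz ∧ dw gives (6*x) dx ∧ dz ∧ dw
Collecting like 3-forms: d(omega) = (-2*w + 2*y) dx ∧ dy ∧ dw + (-4*w + 6*x + 2*z) dx ∧ dz ∧ dw + (y + z) dy ∧ dz ∧ dw.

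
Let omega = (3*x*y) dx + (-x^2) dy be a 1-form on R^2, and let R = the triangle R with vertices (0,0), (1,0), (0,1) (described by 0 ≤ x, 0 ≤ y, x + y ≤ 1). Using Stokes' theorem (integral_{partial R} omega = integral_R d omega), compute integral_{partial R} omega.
integral_(partial R) omega = -5/6

Stokes: integral_partial_R omega = integral_R d omega with d omega = (∂Q/∂x - ∂P/∂y) dx ∧ dy.
  ∂Q/∂x = -2*x
  ∂P/∂y = 3*x
  integrand = ∂Q/∂x - ∂P/∂y = -5*x.
Integrating over R: integral_0^1 integral_0^{1-x} (-5*x) dy dx = -5/6.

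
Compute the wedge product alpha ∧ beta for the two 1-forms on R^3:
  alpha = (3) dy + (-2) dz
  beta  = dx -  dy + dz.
alpha ∧ beta = (-3) dx ∧ dy + (1) dy ∧ dz + (2) dx ∧ dz

Distribute the wedge, using dx_i ∧ dx_j = -dx_j ∧ dx_i and dx_i ∧ dx_i = 0. For each pair (i, j) with i < j, the coefficient of dx_i ∧ dx_j in alpha ∧ beta is (alpha_i * beta_j - alpha_j * beta_i). Collecting: alpha ∧ beta = (-3) dx ∧ dy + (1) dy ∧ dz + (2) dx ∧ dz.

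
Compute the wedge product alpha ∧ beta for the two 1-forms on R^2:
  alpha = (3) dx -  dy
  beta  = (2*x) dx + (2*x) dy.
alpha ∧ beta = (8*x) dx ∧ dy

Distribute the wedge, using dx_i ∧ dx_j = -dx_j ∧ dx_i and dx_i ∧ dx_i = 0. For each pair (i, j) with i < j, the coefficient of dx_i ∧ dx_j in alpha ∧ beta is (alpha_i * beta_j - alpha_j * beta_i). Collecting: alpha ∧ beta = (8*x) dx ∧ dy.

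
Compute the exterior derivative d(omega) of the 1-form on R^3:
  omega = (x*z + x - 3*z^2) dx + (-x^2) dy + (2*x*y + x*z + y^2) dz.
d(omega) = (-2*x) dx ∧ dy + (-x + 2*y + 7*z) dx ∧ dz + (2*x + 2*y) dy ∧ dz

For a 1-form omega = sum_i f_i dx_i, the exterior derivative is
  d(omega) = sum_{i < j} (∂f_j/∂x_i - ∂f_i/∂x_j) dx_i ∧ dx_j.
  coefficient of dx ∧ dy: ∂f_2/∂x - ∂f_1/∂y = ∂(-x^2)/∂x - ∂(x*z + x - 3*z^2)/∂y = -2*x
  coefficient of dx ∧ dz: ∂f_3/∂x - ∂f_1/∂z = ∂(2*x*y + x*z + y^2)/∂x - ∂(x*z + x - 3*z^2)/∂z = -x + 2*y + 7*z
  coefficient of dy ∧ dz: ∂f_3/∂y - ∂f_2/∂z = ∂(2*x*y + x*z + y^2)/∂y - ∂(-x^2)/∂z = 2*x + 2*y
Assembling: d(omega) = (-2*x) dx ∧ dy + (-x + 2*y + 7*z) dx ∧ dz + (2*x + 2*y) dy ∧ dz.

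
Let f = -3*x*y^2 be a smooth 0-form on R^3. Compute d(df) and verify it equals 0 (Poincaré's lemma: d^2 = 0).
d(df) = 0

Step 1: df = sum_i (∂f/∂x_i) dx_i = (-3*y^2) dx + (-6*x*y) dy + (0) dz.
Step 2: Apply d again. Using the 1-form formula, the coefficient of dx ∧ dy in d(df) is ∂^2 f/∂x ∂y - ∂^2 f/∂y ∂x = (-6*y) - (-6*y) = 0 (equality of mixed partials for smooth f).
Similarly for dx ∧ dz and dy ∧ dz — all coefficients vanish. So d(df) = 0.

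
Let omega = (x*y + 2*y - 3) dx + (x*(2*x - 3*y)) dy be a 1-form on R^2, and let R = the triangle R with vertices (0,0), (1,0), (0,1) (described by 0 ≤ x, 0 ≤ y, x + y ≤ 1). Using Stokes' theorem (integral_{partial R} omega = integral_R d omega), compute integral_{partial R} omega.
integral_(partial R) omega = -1

Stokes: integral_partial_R omega = integral_R d omega with d omega = (∂Q/∂x - ∂P/∂y) dx ∧ dy.
  ∂Q/∂x = 4*x - 3*y
  ∂P/∂y = x + 2
  integrand = ∂Q/∂x - ∂P/∂y = 3*x - 3*y - 2.
Integrating over R: integral_0^1 integral_0^{1-x} (3*x - 3*y - 2) dy dx = -1.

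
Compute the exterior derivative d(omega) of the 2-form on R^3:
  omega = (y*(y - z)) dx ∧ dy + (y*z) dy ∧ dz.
d(omega) = (-y) dx ∧ dy ∧ dz

For a 2-form omega = sum_{i<j} g_{ij} dx_i ∧ dx_j, the exterior derivative is
  d(omega) = sum_{i<j} d(g_{ij}) ∧ dx_i ∧ dx_j = sum_{i<j, k} (∂g_{ij}/∂x_k) dx_k ∧ dx_i ∧ dx_j.
Expand each term, using dx_k ∧ dx_i ∧ dx_j = sgn(permutation) dx_{(a)} ∧ dx_{(b)} ∧ dx_{(c)} with (a < b < c) sorted:
  d(y*(y - z)) includes (∂/∂z)(y*(y - z)) dz = (-y) dz, which multiplied by dx ∧ dy gives (-y) dx ∧ dy ∧ dz
Collecting like 3-forms: d(omega) = (-y) dx ∧ dy ∧ dz.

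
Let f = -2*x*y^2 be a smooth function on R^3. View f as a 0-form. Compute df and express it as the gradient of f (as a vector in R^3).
df = (-2*y^2) dx + (-4*x*y) dy + (0) dz; grad f = (-2*y^2, -4*x*y, 0)

For a 0-form f, d f = (∂f/∂x) dx + (∂f/∂y) dy + (∂f/∂z) dz. The components of the vector representation are exactly the entries of grad f in Cartesian coordinates:
  ∂f/∂x = -2*y^2
  ∂f/∂y = -4*x*y
  ∂f/∂z = 0.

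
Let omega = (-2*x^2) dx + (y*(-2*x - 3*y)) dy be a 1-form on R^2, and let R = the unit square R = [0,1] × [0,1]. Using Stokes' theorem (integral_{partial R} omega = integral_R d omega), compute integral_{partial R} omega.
integral_(partial R) omega = -1

Stokes: integral_partial_R omega = integral_R d omega with d omega = (∂Q/∂x - ∂P/∂y) dx ∧ dy.
  ∂Q/∂x = -2*y
  ∂P/∂y = 0
  integrand = ∂Q/∂x - ∂P/∂y = -2*y.
Integrating over R: integral_0^1 integral_0^1 (-2*y) dx dy = -1.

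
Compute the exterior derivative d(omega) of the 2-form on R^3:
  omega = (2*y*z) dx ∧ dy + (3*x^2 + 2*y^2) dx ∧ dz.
d(omega) = (-2*y) dx ∧ dy ∧ dz

For a 2-form omega = sum_{i<j} g_{ij} dx_i ∧ dx_j, the exterior derivative is
  d(omega) = sum_{i<j} d(g_{ij}) ∧ dx_i ∧ dx_j = sum_{i<j, k} (∂g_{ij}/∂x_k) dx_k ∧ dx_i ∧ dx_j.
Expand each term, using dx_k ∧ dx_i ∧ dx_j = sgn(permutation) dx_{(a)} ∧ dx_{(b)} ∧ dx_{(c)} with (a < b < c) sorted:
  d(2*y*z) includes (∂/∂z)(2*y*z) dz = (2*y) dz, which multiplied by dx ∧ dy gives (2*y) dx ∧ dy ∧ dz
  d(3*x^2 + 2*y^2) includes (∂/∂y)(3*x^2 + 2*y^2) dy = (4*y) dy, which multiplied by dx ∧ dz gives (-4*y) dx ∧ dy ∧ dz
Collecting like 3-forms: d(omega) = (-2*y) dx ∧ dy ∧ dz.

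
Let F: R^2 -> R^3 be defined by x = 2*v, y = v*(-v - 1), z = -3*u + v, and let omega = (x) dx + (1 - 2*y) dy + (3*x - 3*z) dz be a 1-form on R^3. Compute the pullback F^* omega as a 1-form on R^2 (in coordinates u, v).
F^* omega = (-27*u - 9*v) du + (9*u - 4*v^3 - 6*v^2 + 3*v - 1) dv

Using F^*(f dg) = (f ∘ F) d(g ∘ F), substitute each coordinate x_i by F_i(u, v) in f_i, and replace dx_i by d F_i = (∂F_i/∂u) du + (∂F_i/∂v) dv.
  For the x component: f_1(F) = 2*v; d F_1 = (0) du + (2) dv
  For the y component: f_2(F) = 2*v^2 + 2*v + 1; d F_2 = (0) du + (-2*v - 1) dv
  For the z component: f_3(F) = 9*u + 3*v; d F_3 = (-3) du + (1) dv
Combining and collecting du, dv coefficients:
  coeff of du: -27*u - 9*v
  coeff of dv: 9*u - 4*v^3 - 6*v^2 + 3*v - 1
F^* omega = (-27*u - 9*v) du + (9*u - 4*v^3 - 6*v^2 + 3*v - 1) dv.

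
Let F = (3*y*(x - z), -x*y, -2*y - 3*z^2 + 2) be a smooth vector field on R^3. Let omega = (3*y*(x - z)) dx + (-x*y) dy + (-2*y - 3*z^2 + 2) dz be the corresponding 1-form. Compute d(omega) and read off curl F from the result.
d(omega) = (-2) dy ∧ dz + (-3*y) dz ∧ dx + (-3*x - y + 3*z) dx ∧ dy; curl F = (-2, -3*y, -3*x - y + 3*z)

d omega = sum_{i<j} (∂f_j/∂x_i - ∂f_i/∂x_j) dx_i ∧ dx_j. Under the identification (dy ∧ dz, dz ∧ dx, dx ∧ dy) ↔ (e_x, e_y, e_z), the coefficients are exactly the components of curl F. Compute:
  ∂R/∂y - ∂Q/∂z = (-2) - (0) = -2
  ∂P/∂z - ∂R/∂x = (-3*y) - (0) = -3*y
  ∂Q/∂x - ∂P/∂y = (-y) - (3*x - 3*z) = -3*x - y + 3*z.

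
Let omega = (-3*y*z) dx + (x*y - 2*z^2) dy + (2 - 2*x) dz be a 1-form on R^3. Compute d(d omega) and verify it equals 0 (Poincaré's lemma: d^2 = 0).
d(d omega) = 0

Step 1: d omega = sum_{i<j} (∂f_j/∂x_i - ∂f_i/∂x_j) dx_i ∧ dx_j:
  coeff of dx ∧ dy: y + 3*z
  coeff of dx ∧ dz: 3*y - 2
  coeff of dy ∧ dz: 4*z
Step 2: Apply d again to each 2-form coefficient. The only possible 3-form in R^3 is dx ∧ dy ∧ dz, with coefficient
  ∂(coeff of dy∧dz)/∂x - ∂(coeff of dx∧dz)/∂y + ∂(coeff of dx∧dy)/∂z
  = ∂/∂x (4*z) - ∂/∂y (3*y - 2) + ∂/∂z (y + 3*z).
Each of these terms simplifies to sums of mixed partials that cancel in pairs. The result is 0 (by equality of mixed partials for smooth functions — Schwarz / Clairaut).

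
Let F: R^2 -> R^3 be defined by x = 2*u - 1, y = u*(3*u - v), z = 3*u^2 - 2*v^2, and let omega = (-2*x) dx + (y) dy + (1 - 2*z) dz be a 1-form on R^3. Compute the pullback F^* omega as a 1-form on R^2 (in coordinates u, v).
F^* omega = (-18*u^3 - 9*u^2*v + 25*u*v^2 - 2*u + 4) du + (-3*u^3 + 25*u^2*v - 16*v^3 - 4*v) dv

Using F^*(f dg) = (f ∘ F) d(g ∘ F), substitute each coordinate x_i by F_i(u, v) in f_i, and replace dx_i by d F_i = (∂F_i/∂u) du + (∂F_i/∂v) dv.
  For the x component: f_1(F) = 2 - 4*u; d F_1 = (2) du + (0) dv
  For the y component: f_2(F) = u*(3*u - v); d F_2 = (6*u - v) du + (-u) dv
  For the z component: f_3(F) = -6*u^2 + 4*v^2 + 1; d F_3 = (6*u) du + (-4*v) dv
Combining and collecting du, dv coefficients:
  coeff of du: -18*u^3 - 9*u^2*v + 25*u*v^2 - 2*u + 4
  coeff of dv: -3*u^3 + 25*u^2*v - 16*v^3 - 4*v
F^* omega = (-18*u^3 - 9*u^2*v + 25*u*v^2 - 2*u + 4) du + (-3*u^3 + 25*u^2*v - 16*v^3 - 4*v) dv.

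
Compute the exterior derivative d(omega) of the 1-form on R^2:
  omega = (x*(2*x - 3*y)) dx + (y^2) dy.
d(omega) = (3*x) dx ∧ dy

For a 1-form omega = sum_i f_i dx_i, the exterior derivative is
  d(omega) = sum_{i < j} (∂f_j/∂x_i - ∂f_i/∂x_j) dx_i ∧ dx_j.
  coefficient of dx ∧ dy: ∂f_2/∂x - ∂f_1/∂y = ∂(y^2)/∂x - ∂(x*(2*x - 3*y))/∂y = 3*x
Assembling: d(omega) = (3*x) dx ∧ dy.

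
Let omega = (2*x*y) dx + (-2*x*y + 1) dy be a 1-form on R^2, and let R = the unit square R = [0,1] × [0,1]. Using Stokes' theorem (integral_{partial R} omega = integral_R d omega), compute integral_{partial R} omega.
integral_(partial R) omega = -2

Stokes: integral_partial_R omega = integral_R d omega with d omega = (∂Q/∂x - ∂P/∂y) dx ∧ dy.
  ∂Q/∂x = -2*y
  ∂P/∂y = 2*x
  integrand = ∂Q/∂x - ∂P/∂y = -2*x - 2*y.
Integrating over R: integral_0^1 integral_0^1 (-2*x - 2*y) dx dy = -2.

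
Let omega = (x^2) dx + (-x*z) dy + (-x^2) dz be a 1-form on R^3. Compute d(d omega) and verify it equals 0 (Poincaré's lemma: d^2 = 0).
d(d omega) = 0

Step 1: d omega = sum_{i<j} (∂f_j/∂x_i - ∂f_i/∂x_j) dx_i ∧ dx_j:
  coeff of dx ∧ dy: -z
  coeff of dx ∧ dz: -2*x
  coeff of dy ∧ dz: x
Step 2: Apply d again to each 2-form coefficient. The only possible 3-form in R^3 is dx ∧ dy ∧ dz, with coefficient
  ∂(coeff of dy∧dz)/∂x - ∂(coeff of dx∧dz)/∂y + ∂(coeff of dx∧dy)/∂z
  = ∂/∂x (x) - ∂/∂y (-2*x) + ∂/∂z (-z).
Each of these terms simplifies to sums of mixed partials that cancel in pairs. The result is 0 (by equality of mixed partials for smooth functions — Schwarz / Clairaut).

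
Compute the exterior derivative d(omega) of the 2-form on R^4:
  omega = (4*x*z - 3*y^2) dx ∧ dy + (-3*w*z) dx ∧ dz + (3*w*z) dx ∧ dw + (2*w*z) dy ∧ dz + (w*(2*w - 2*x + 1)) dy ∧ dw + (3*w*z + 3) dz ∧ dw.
d(omega) = (4*x) dx ∧ dy ∧ dz + (-3*w - 3*z) dx ∧ dz ∧ dw + (2*z) dy ∧ dz ∧ dw + (-2*w) dx ∧ dy ∧ dw

For a 2-form omega = sum_{i<j} g_{ij} dx_i ∧ dx_j, the exterior derivative is
  d(omega) = sum_{i<j} d(g_{ij}) ∧ dx_i ∧ dx_j = sum_{i<j, k} (∂g_{ij}/∂x_k) dx_k ∧ dx_i ∧ dx_j.
Expand each term, using dx_k ∧ dx_i ∧ dx_j = sgn(permutation) dx_{(a)} ∧ dx_{(b)} ∧ dx_{(c)} with (a < b < c) sorted:
  d(4*x*z - 3*y^2) includes (∂/∂z)(4*x*z - 3*y^2) dz = (4*x) dz, which multiplied by dx ∧ dy gives (4*x) dx ∧ dy ∧ dz
  d(-3*w*z) includes (∂/∂w)(-3*w*z) dw = (-3*z) dw, which multiplied by dx ∧ dz gives (-3*z) dx ∧ dz ∧ dw
  d(3*w*z) includes (∂/∂z)(3*w*z) dz = (3*w) dz, which multiplied by dx ∧ dw gives (-3*w) dx ∧ dz ∧ dw
  d(2*w*z) includes (∂/∂w)(2*w*z) dw = (2*z) dw, which multiplied by dy ∧ dz gives (2*z) dy ∧ dz ∧ dw
  d(w*(2*w - 2*x + 1)) includes (∂/∂x)(w*(2*w - 2*x + 1)) dx = (-2*w) dx, which multiplied by dy ∧ dw gives (-2*w) dx ∧ dy ∧ dw
Collecting like 3-forms: d(omega) = (4*x) dx ∧ dy ∧ dz + (-3*w - 3*z) dx ∧ dz ∧ dw + (2*z) dy ∧ dz ∧ dw + (-2*w) dx ∧ dy ∧ dw.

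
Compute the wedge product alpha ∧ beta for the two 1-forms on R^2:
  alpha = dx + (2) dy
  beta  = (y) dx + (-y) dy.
alpha ∧ beta = (-3*y) dx ∧ dy

Distribute the wedge, using dx_i ∧ dx_j = -dx_j ∧ dx_i and dx_i ∧ dx_i = 0. For each pair (i, j) with i < j, the coefficient of dx_i ∧ dx_j in alpha ∧ beta is (alpha_i * beta_j - alpha_j * beta_i). Collecting: alpha ∧ beta = (-3*y) dx ∧ dy.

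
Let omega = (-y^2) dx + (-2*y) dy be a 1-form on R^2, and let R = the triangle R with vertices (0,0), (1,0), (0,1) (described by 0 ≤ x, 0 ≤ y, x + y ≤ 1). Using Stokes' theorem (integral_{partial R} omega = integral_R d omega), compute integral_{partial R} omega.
integral_(partial R) omega = 1/3

Stokes: integral_partial_R omega = integral_R d omega with d omega = (∂Q/∂x - ∂P/∂y) dx ∧ dy.
  ∂Q/∂x = 0
  ∂P/∂y = -2*y
  integrand = ∂Q/∂x - ∂P/∂y = 2*y.
Integrating over R: integral_0^1 integral_0^{1-x} (2*y) dy dx = 1/3.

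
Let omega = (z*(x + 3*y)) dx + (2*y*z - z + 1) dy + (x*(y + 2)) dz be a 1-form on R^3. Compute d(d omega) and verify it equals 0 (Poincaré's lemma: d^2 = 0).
d(d omega) = 0

Step 1: d omega = sum_{i<j} (∂f_j/∂x_i - ∂f_i/∂x_j) dx_i ∧ dx_j:
  coeff of dx ∧ dy: -3*z
  coeff of dx ∧ dz: -x - 2*y + 2
  coeff of dy ∧ dz: x - 2*y + 1
Step 2: Apply d again to each 2-form coefficient. The only possible 3-form in R^3 is dx ∧ dy ∧ dz, with coefficient
  ∂(coeff of dy∧dz)/∂x - ∂(coeff of dx∧dz)/∂y + ∂(coeff of dx∧dy)/∂z
  = ∂/∂x (x - 2*y + 1) - ∂/∂y (-x - 2*y + 2) + ∂/∂z (-3*z).
Each of these terms simplifies to sums of mixed partials that cancel in pairs. The result is 0 (by equality of mixed partials for smooth functions — Schwarz / Clairaut).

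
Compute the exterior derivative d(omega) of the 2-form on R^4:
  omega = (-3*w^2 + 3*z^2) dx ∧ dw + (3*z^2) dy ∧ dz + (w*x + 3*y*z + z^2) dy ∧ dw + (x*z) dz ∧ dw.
d(omega) = (-5*z) dx ∧ dz ∧ dw + (w) dx ∧ dy ∧ dw + (-3*y - 2*z) dy ∧ dz ∧ dw

For a 2-form omega = sum_{i<j} g_{ij} dx_i ∧ dx_j, the exterior derivative is
  d(omega) = sum_{i<j} d(g_{ij}) ∧ dx_i ∧ dx_j = sum_{i<j, k} (∂g_{ij}/∂x_k) dx_k ∧ dx_i ∧ dx_j.
Expand each term, using dx_k ∧ dx_i ∧ dx_j = sgn(permutation) dx_{(a)} ∧ dx_{(b)} ∧ dx_{(c)} with (a < b < c) sorted:
  d(-3*w^2 + 3*z^2) includes (∂/∂z)(-3*w^2 + 3*z^2) dz = (6*z) dz, which multiplied by dx ∧ dw gives (-6*z) dx ∧ dz ∧ dw
  d(w*x + 3*y*z + z^2) includes (∂/∂x)(w*x + 3*y*z + z^2) dx = (w) dx, which multiplied by dy ∧ dw gives (w) dx ∧ dy ∧ dw
  d(w*x + 3*y*z + z^2) includes (∂/∂z)(w*x + 3*y*z + z^2) dz = (3*y + 2*z) dz, which multiplied by dy ∧ dw gives (-3*y - 2*z) dy ∧ dz ∧ dw
  d(x*z) includes (∂/∂x)(x*z) dx = (z) dx, which multiplied by dz ∧ dw gives (z) dx ∧ dz ∧ dw
Collecting like 3-forms: d(omega) = (-5*z) dx ∧ dz ∧ dw + (w) dx ∧ dy ∧ dw + (-3*y - 2*z) dy ∧ dz ∧ dw.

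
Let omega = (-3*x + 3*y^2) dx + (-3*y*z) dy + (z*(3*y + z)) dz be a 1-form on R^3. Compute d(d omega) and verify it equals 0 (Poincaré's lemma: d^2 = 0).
d(d omega) = 0

Step 1: d omega = sum_{i<j} (∂f_j/∂x_i - ∂f_i/∂x_j) dx_i ∧ dx_j:
  coeff of dx ∧ dy: -6*y
  coeff of dx ∧ dz: 0
  coeff of dy ∧ dz: 3*y + 3*z
Step 2: Apply d again to each 2-form coefficient. The only possible 3-form in R^3 is dx ∧ dy ∧ dz, with coefficient
  ∂(coeff of dy∧dz)/∂x - ∂(coeff of dx∧dz)/∂y + ∂(coeff of dx∧dy)/∂z
  = ∂/∂x (3*y + 3*z) - ∂/∂y (0) + ∂/∂z (-6*y).
Each of these terms simplifies to sums of mixed partials that cancel in pairs. The result is 0 (by equality of mixed partials for smooth functions — Schwarz / Clairaut).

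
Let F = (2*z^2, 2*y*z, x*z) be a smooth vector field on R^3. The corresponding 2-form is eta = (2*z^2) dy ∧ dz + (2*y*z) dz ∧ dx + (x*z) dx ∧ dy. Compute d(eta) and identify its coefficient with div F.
d(eta) = (x + 2*z) dx ∧ dy ∧ dz; div F = x + 2*z

For a 2-form in R^3 of the form above, applying d gives a 3-form with coefficient ∂P/∂x + ∂Q/∂y + ∂R/∂z:
  ∂P/∂x = 0
  ∂Q/∂y = 2*z
  ∂R/∂z = x
Sum = x + 2*z, which is exactly div F.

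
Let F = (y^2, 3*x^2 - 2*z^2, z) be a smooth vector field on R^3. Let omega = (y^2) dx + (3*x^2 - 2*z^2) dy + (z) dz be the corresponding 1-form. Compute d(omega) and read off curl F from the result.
d(omega) = (4*z) dy ∧ dz + (0) dz ∧ dx + (6*x - 2*y) dx ∧ dy; curl F = (4*z, 0, 6*x - 2*y)

d omega = sum_{i<j} (∂f_j/∂x_i - ∂f_i/∂x_j) dx_i ∧ dx_j. Under the identification (dy ∧ dz, dz ∧ dx, dx ∧ dy) ↔ (e_x, e_y, e_z), the coefficients are exactly the components of curl F. Compute:
  ∂R/∂y - ∂Q/∂z = (0) - (-4*z) = 4*z
  ∂P/∂z - ∂R/∂x = (0) - (0) = 0
  ∂Q/∂x - ∂P/∂y = (6*x) - (2*y) = 6*x - 2*y.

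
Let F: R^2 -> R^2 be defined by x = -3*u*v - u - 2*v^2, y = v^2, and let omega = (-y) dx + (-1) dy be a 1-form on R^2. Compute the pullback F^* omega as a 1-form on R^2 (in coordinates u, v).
F^* omega = (v^2*(3*v + 1)) du + (v*(3*u*v + 4*v^2 - 2)) dv

Using F^*(f dg) = (f ∘ F) d(g ∘ F), substitute each coordinate x_i by F_i(u, v) in f_i, and replace dx_i by d F_i = (∂F_i/∂u) du + (∂F_i/∂v) dv.
  For the x component: f_1(F) = -v^2; d F_1 = (-3*v - 1) du + (-3*u - 4*v) dv
  For the y component: f_2(F) = -1; d F_2 = (0) du + (2*v) dv
Combining and collecting du, dv coefficients:
  coeff of du: v^2*(3*v + 1)
  coeff of dv: v*(3*u*v + 4*v^2 - 2)
F^* omega = (v^2*(3*v + 1)) du + (v*(3*u*v + 4*v^2 - 2)) dv.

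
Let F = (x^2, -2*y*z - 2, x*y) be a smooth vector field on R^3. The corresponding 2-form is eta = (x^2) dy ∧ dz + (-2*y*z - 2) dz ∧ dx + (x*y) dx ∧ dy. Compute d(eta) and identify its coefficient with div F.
d(eta) = (2*x - 2*z) dx ∧ dy ∧ dz; div F = 2*x - 2*z

For a 2-form in R^3 of the form above, applying d gives a 3-form with coefficient ∂P/∂x + ∂Q/∂y + ∂R/∂z:
  ∂P/∂x = 2*x
  ∂Q/∂y = -2*z
  ∂R/∂z = 0
Sum = 2*x - 2*z, which is exactly div F.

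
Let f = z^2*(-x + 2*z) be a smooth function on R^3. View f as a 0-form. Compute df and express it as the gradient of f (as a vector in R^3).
df = (-z^2) dx + (0) dy + (2*z*(-x + 3*z)) dz; grad f = (-z^2, 0, 2*z*(-x + 3*z))

For a 0-form f, d f = (∂f/∂x) dx + (∂f/∂y) dy + (∂f/∂z) dz. The components of the vector representation are exactly the entries of grad f in Cartesian coordinates:
  ∂f/∂x = -z^2
  ∂f/∂y = 0
  ∂f/∂z = 2*z*(-x + 3*z).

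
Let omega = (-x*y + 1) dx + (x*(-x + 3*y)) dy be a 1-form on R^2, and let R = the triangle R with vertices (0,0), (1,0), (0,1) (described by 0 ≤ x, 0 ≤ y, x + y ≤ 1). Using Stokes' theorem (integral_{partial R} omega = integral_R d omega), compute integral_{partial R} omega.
integral_(partial R) omega = 1/3

Stokes: integral_partial_R omega = integral_R d omega with d omega = (∂Q/∂x - ∂P/∂y) dx ∧ dy.
  ∂Q/∂x = -2*x + 3*y
  ∂P/∂y = -x
  integrand = ∂Q/∂x - ∂P/∂y = -x + 3*y.
Integrating over R: integral_0^1 integral_0^{1-x} (-x + 3*y) dy dx = 1/3.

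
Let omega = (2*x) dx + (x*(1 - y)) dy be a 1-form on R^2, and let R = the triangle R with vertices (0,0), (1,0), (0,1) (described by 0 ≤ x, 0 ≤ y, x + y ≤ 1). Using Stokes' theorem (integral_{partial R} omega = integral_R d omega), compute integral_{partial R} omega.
integral_(partial R) omega = 1/3

Stokes: integral_partial_R omega = integral_R d omega with d omega = (∂Q/∂x - ∂P/∂y) dx ∧ dy.
  ∂Q/∂x = 1 - y
  ∂P/∂y = 0
  integrand = ∂Q/∂x - ∂P/∂y = 1 - y.
Integrating over R: integral_0^1 integral_0^{1-x} (1 - y) dy dx = 1/3.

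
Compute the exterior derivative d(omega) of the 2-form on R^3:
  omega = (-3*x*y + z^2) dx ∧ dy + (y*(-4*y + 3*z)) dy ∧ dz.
d(omega) = (2*z) dx ∧ dy ∧ dz

For a 2-form omega = sum_{i<j} g_{ij} dx_i ∧ dx_j, the exterior derivative is
  d(omega) = sum_{i<j} d(g_{ij}) ∧ dx_i ∧ dx_j = sum_{i<j, k} (∂g_{ij}/∂x_k) dx_k ∧ dx_i ∧ dx_j.
Expand each term, using dx_k ∧ dx_i ∧ dx_j = sgn(permutation) dx_{(a)} ∧ dx_{(b)} ∧ dx_{(c)} with (a < b < c) sorted:
  d(-3*x*y + z^2) includes (∂/∂z)(-3*x*y + z^2) dz = (2*z) dz, which multiplied by dx ∧ dy gives (2*z) dx ∧ dy ∧ dz
Collecting like 3-forms: d(omega) = (2*z) dx ∧ dy ∧ dz.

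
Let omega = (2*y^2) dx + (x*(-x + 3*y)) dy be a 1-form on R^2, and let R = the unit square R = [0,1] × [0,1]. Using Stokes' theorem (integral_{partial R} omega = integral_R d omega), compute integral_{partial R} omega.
integral_(partial R) omega = -3/2

Stokes: integral_partial_R omega = integral_R d omega with d omega = (∂Q/∂x - ∂P/∂y) dx ∧ dy.
  ∂Q/∂x = -2*x + 3*y
  ∂P/∂y = 4*y
  integrand = ∂Q/∂x - ∂P/∂y = -2*x - y.
Integrating over R: integral_0^1 integral_0^1 (-2*x - y) dx dy = -3/2.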